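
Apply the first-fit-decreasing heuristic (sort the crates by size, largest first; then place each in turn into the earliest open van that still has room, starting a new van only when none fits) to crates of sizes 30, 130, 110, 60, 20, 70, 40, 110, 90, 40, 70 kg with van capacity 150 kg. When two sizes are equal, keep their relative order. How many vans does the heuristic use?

Sorted descending: 130, 110, 110, 90, 70, 70, 60, 40, 40, 30, 20.
  130 → van 1 (new)  [load 130/150]
  110 → van 2 (new)  [load 110/150]
  110 → van 3 (new)  [load 110/150]
  90 → van 4 (new)  [load 90/150]
  70 → van 5 (new)  [load 70/150]
  70 → van 5  [load 140/150]
  60 → van 4  [load 150/150]
  40 → van 2  [load 150/150]
  40 → van 3  [load 150/150]
  30 → van 6 (new)  [load 30/150]
  20 → van 1  [load 150/150]
6 vans opened.

6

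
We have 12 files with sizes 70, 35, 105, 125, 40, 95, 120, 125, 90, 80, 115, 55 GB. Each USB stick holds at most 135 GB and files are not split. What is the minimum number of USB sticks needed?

Total = 125 + 125 + 120 + 115 + 105 + 95 + 90 + 80 + 70 + 55 + 40 + 35 = 1055 GB.
Lower bound: ⌈1055/135⌉ = 8 USB sticks.
Also, 9 files each exceed 135/2 GB, and no two of those can share a USB stick, so at least 9 USB sticks are needed.
A packing using 9 USB sticks:
  USB stick 1: 125 = 125
  USB stick 2: 125 = 125
  USB stick 3: 120 = 120
  USB stick 4: 115 = 115
  USB stick 5: 105 = 105
  USB stick 6: 95 + 40 = 135
  USB stick 7: 90 + 35 = 125
  USB stick 8: 80 + 55 = 135
  USB stick 9: 70 = 70
This matches the lower bound, so 9 is optimal.

9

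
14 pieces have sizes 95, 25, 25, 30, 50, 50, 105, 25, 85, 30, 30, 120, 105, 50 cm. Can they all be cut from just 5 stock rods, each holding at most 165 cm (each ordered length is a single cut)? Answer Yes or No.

No

Total = 825 cm; ⌈825/165⌉ = 5.
The bound of 5 does not rule out 5, but exhaustive search shows no assignment into 5 stock rods of capacity 165 cm exists — the minimum is 6.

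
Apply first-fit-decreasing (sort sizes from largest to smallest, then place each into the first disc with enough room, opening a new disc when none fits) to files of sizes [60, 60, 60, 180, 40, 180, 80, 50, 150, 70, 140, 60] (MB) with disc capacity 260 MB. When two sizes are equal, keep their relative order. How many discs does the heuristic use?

Sorted descending: 180, 180, 150, 140, 80, 70, 60, 60, 60, 60, 50, 40.
  180 → disc 1 (new)  [load 180/260]
  180 → disc 2 (new)  [load 180/260]
  150 → disc 3 (new)  [load 150/260]
  140 → disc 4 (new)  [load 140/260]
  80 → disc 1  [load 260/260]
  70 → disc 2  [load 250/260]
  60 → disc 3  [load 210/260]
  60 → disc 4  [load 200/260]
  60 → disc 4  [load 260/260]
  60 → disc 5 (new)  [load 60/260]
  50 → disc 3  [load 260/260]
  40 → disc 5  [load 100/260]
5 discs opened.

5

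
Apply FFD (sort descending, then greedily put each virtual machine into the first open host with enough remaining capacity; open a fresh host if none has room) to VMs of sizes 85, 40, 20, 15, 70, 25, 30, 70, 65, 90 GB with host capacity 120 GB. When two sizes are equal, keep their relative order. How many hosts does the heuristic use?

Sorted descending: 90, 85, 70, 70, 65, 40, 30, 25, 20, 15.
  90 → host 1 (new)  [load 90/120]
  85 → host 2 (new)  [load 85/120]
  70 → host 3 (new)  [load 70/120]
  70 → host 4 (new)  [load 70/120]
  65 → host 5 (new)  [load 65/120]
  40 → host 3  [load 110/120]
  30 → host 1  [load 120/120]
  25 → host 2  [load 110/120]
  20 → host 4  [load 90/120]
  15 → host 4  [load 105/120]
5 hosts opened.

5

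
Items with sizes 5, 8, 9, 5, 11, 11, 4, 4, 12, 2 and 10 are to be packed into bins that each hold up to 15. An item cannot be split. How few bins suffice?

6

Total = 12 + 11 + 11 + 10 + 9 + 8 + 5 + 5 + 4 + 4 + 2 = 81.
Lower bound: ⌈81/15⌉ = 6 bins.
A packing using 6 bins:
  bin 1: 12 + 2 = 14
  bin 2: 11 + 4 = 15
  bin 3: 11 + 4 = 15
  bin 4: 10 + 5 = 15
  bin 5: 9 + 5 = 14
  bin 6: 8 = 8
This matches the lower bound, so 6 is optimal.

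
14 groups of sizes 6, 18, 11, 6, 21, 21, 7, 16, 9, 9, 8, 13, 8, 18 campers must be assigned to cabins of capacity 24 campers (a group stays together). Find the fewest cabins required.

Total = 21 + 21 + 18 + 18 + 16 + 13 + 11 + 9 + 9 + 8 + 8 + 7 + 6 + 6 = 171 campers.
Lower bound: ⌈171/24⌉ = 8 cabins.
A packing using 8 cabins:
  cabin 1: 21 = 21
  cabin 2: 21 = 21
  cabin 3: 18 + 6 = 24
  cabin 4: 18 + 6 = 24
  cabin 5: 16 + 8 = 24
  cabin 6: 13 + 11 = 24
  cabin 7: 9 + 9 = 18
  cabin 8: 8 + 7 = 15
This matches the lower bound, so 8 is optimal.

8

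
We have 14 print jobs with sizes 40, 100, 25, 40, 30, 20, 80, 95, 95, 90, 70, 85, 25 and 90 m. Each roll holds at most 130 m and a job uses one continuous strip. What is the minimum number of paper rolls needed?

8

Total = 100 + 95 + 95 + 90 + 90 + 85 + 80 + 70 + 40 + 40 + 30 + 25 + 25 + 20 = 885 m.
Lower bound: ⌈885/130⌉ = 7 paper rolls.
Also, 8 print jobs each exceed 65 m, and no two of those can share a roll, so at least 8 paper rolls are needed.
A packing using 8 paper rolls:
  roll 1: 100 + 30 = 130
  roll 2: 95 + 25 = 120
  roll 3: 95 + 25 = 120
  roll 4: 90 + 40 = 130
  roll 5: 90 + 40 = 130
  roll 6: 85 + 20 = 105
  roll 7: 80 = 80
  roll 8: 70 = 70
This matches the lower bound, so 8 is optimal.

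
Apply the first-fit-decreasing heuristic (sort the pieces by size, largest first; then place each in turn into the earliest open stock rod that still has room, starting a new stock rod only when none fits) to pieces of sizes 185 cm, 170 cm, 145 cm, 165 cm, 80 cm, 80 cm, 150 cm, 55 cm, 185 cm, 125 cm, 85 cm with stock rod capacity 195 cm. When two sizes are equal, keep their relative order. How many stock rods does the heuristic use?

9

Sorted descending: 185, 185, 170, 165, 150, 145, 125, 85, 80, 80, 55.
  185 → stock rod 1 (new)  [load 185/195]
  185 → stock rod 2 (new)  [load 185/195]
  170 → stock rod 3 (new)  [load 170/195]
  165 → stock rod 4 (new)  [load 165/195]
  150 → stock rod 5 (new)  [load 150/195]
  145 → stock rod 6 (new)  [load 145/195]
  125 → stock rod 7 (new)  [load 125/195]
  85 → stock rod 8 (new)  [load 85/195]
  80 → stock rod 8  [load 165/195]
  80 → stock rod 9 (new)  [load 80/195]
  55 → stock rod 7  [load 180/195]
9 stock rods opened.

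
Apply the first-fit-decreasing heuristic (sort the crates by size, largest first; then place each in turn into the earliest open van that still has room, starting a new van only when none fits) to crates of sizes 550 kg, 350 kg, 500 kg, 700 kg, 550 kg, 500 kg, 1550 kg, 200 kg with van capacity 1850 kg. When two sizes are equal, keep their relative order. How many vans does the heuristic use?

Sorted descending: 1550, 700, 550, 550, 500, 500, 350, 200.
  1550 → van 1 (new)  [load 1550/1850]
  700 → van 2 (new)  [load 700/1850]
  550 → van 2  [load 1250/1850]
  550 → van 2  [load 1800/1850]
  500 → van 3 (new)  [load 500/1850]
  500 → van 3  [load 1000/1850]
  350 → van 3  [load 1350/1850]
  200 → van 1  [load 1750/1850]
3 vans opened.

3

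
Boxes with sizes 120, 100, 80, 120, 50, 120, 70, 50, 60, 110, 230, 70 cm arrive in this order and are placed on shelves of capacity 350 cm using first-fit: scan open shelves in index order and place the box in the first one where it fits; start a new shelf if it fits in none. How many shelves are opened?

4

  120 → shelf 1 (new)  [load 120/350]
  100 → shelf 1  [load 220/350]
  80 → shelf 1  [load 300/350]
  120 → shelf 2 (new)  [load 120/350]
  50 → shelf 1  [load 350/350]
  120 → shelf 2  [load 240/350]
  70 → shelf 2  [load 310/350]
  50 → shelf 3 (new)  [load 50/350]
  60 → shelf 3  [load 110/350]
  110 → shelf 3  [load 220/350]
  230 → shelf 4 (new)  [load 230/350]
  70 → shelf 3  [load 290/350]
4 shelves opened.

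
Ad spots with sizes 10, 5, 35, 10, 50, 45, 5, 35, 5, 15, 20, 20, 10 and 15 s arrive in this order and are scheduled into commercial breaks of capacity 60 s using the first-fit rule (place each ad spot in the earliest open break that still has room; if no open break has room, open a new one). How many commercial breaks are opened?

5

  10 → break 1 (new)  [load 10/60]
  5 → break 1  [load 15/60]
  35 → break 1  [load 50/60]
  10 → break 1  [load 60/60]
  50 → break 2 (new)  [load 50/60]
  45 → break 3 (new)  [load 45/60]
  5 → break 2  [load 55/60]
  35 → break 4 (new)  [load 35/60]
  5 → break 2  [load 60/60]
  15 → break 3  [load 60/60]
  20 → break 4  [load 55/60]
  20 → break 5 (new)  [load 20/60]
  10 → break 5  [load 30/60]
  15 → break 5  [load 45/60]
5 commercial breaks opened.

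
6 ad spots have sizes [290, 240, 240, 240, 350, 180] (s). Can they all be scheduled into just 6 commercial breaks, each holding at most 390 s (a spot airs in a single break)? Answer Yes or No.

Yes

A valid assignment using 6 commercial breaks:
  break 1: 350 = 350
  break 2: 290 = 290
  break 3: 240 = 240
  break 4: 240 = 240
  break 5: 240 = 240
  break 6: 180 = 180
Every load is within 390 s, so 6 commercial breaks suffice.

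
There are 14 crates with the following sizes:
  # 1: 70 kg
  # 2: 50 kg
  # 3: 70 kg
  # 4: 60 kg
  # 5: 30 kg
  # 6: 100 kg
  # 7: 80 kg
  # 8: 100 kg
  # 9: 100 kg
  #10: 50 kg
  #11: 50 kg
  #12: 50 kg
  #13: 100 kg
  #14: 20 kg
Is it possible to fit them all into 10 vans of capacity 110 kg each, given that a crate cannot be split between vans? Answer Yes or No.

A valid assignment using 10 vans:
  van 1: 100 = 100
  van 2: 100 = 100
  van 3: 100 = 100
  van 4: 100 = 100
  van 5: 80 + 30 = 110
  van 6: 70 + 20 = 90
  van 7: 70 = 70
  van 8: 60 + 50 = 110
  van 9: 50 + 50 = 100
  van 10: 50 = 50
Every load is within 110 kg, so 10 vans suffice.

Yes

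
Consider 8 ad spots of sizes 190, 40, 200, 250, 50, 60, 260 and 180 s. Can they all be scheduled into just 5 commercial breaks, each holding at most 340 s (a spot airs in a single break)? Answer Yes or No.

Yes

A valid assignment using 5 commercial breaks:
  break 1: 260 + 60 = 320
  break 2: 250 + 50 + 40 = 340
  break 3: 200 = 200
  break 4: 190 = 190
  break 5: 180 = 180
Every load is within 340 s, so 5 commercial breaks suffice.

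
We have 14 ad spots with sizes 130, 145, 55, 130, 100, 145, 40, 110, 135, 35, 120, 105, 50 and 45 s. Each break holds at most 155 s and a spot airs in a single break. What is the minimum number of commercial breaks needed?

10

Total = 145 + 145 + 135 + 130 + 130 + 120 + 110 + 105 + 100 + 55 + 50 + 45 + 40 + 35 = 1345 s.
Lower bound: ⌈1345/155⌉ = 9 commercial breaks.
A packing using 10 commercial breaks:
  break 1: 145 = 145
  break 2: 145 = 145
  break 3: 135 = 135
  break 4: 130 = 130
  break 5: 130 = 130
  break 6: 120 + 35 = 155
  break 7: 110 + 45 = 155
  break 8: 105 + 50 = 155
  break 9: 100 + 55 = 155
  break 10: 40 = 40
No arrangement into 9 commercial breaks stays within capacity, so 10 is optimal.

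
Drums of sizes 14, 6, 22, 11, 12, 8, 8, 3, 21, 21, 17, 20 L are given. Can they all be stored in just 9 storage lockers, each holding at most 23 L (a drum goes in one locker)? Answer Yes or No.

Yes

A valid assignment using 8 storage lockers:
  locker 1: 22 = 22
  locker 2: 21 = 21
  locker 3: 21 = 21
  locker 4: 20 + 3 = 23
  locker 5: 17 + 6 = 23
  locker 6: 14 + 8 = 22
  locker 7: 12 + 11 = 23
  locker 8: 8 = 8
That uses only 8 ≤ 9, so 9 storage lockers are enough.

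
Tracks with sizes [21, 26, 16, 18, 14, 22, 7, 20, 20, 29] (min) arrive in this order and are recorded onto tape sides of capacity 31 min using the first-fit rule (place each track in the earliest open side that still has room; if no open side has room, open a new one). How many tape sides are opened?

8

  21 → side 1 (new)  [load 21/31]
  26 → side 2 (new)  [load 26/31]
  16 → side 3 (new)  [load 16/31]
  18 → side 4 (new)  [load 18/31]
  14 → side 3  [load 30/31]
  22 → side 5 (new)  [load 22/31]
  7 → side 1  [load 28/31]
  20 → side 6 (new)  [load 20/31]
  20 → side 7 (new)  [load 20/31]
  29 → side 8 (new)  [load 29/31]
8 tape sides opened.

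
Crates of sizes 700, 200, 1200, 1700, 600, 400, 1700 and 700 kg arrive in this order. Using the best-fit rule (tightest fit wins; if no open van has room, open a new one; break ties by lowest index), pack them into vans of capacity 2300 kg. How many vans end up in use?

4

  700 → van 1 (new)  [load 700/2300]
  200 → van 1  [load 900/2300]
  1200 → van 1  [load 2100/2300]
  1700 → van 2 (new)  [load 1700/2300]
  600 → van 2  [load 2300/2300]
  400 → van 3 (new)  [load 400/2300]
  1700 → van 3  [load 2100/2300]
  700 → van 4 (new)  [load 700/2300]
4 vans opened.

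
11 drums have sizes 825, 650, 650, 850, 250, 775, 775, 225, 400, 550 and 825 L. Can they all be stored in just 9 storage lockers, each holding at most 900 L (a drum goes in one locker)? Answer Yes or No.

Yes

A valid assignment using 9 storage lockers:
  locker 1: 850 = 850
  locker 2: 825 = 825
  locker 3: 825 = 825
  locker 4: 775 = 775
  locker 5: 775 = 775
  locker 6: 650 + 250 = 900
  locker 7: 650 + 225 = 875
  locker 8: 550 = 550
  locker 9: 400 = 400
Every load is within 900 L, so 9 storage lockers suffice.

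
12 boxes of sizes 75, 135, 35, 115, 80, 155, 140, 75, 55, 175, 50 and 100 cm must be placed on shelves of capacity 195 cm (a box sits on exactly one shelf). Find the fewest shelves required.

7

Total = 175 + 155 + 140 + 135 + 115 + 100 + 80 + 75 + 75 + 55 + 50 + 35 = 1190 cm.
Lower bound: ⌈1190/195⌉ = 7 shelves.
A packing using 7 shelves:
  shelf 1: 175 = 175
  shelf 2: 155 + 35 = 190
  shelf 3: 140 + 55 = 195
  shelf 4: 135 + 50 = 185
  shelf 5: 115 + 80 = 195
  shelf 6: 100 + 75 = 175
  shelf 7: 75 = 75
This matches the lower bound, so 7 is optimal.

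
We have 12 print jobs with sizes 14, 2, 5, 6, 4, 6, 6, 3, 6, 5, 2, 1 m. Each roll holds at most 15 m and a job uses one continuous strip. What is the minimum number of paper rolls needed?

Total = 14 + 6 + 6 + 6 + 6 + 5 + 5 + 4 + 3 + 2 + 2 + 1 = 60 m.
Lower bound: ⌈60/15⌉ = 4 paper rolls.
A packing using 4 paper rolls:
  roll 1: 14 + 1 = 15
  roll 2: 6 + 6 + 3 = 15
  roll 3: 6 + 5 + 4 = 15
  roll 4: 6 + 5 + 2 + 2 = 15
This matches the lower bound, so 4 is optimal.

4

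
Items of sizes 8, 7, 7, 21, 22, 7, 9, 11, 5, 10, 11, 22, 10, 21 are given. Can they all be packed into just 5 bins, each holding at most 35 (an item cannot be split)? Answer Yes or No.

Yes

A valid assignment using 5 bins:
  bin 1: 22 + 11 = 33
  bin 2: 22 + 11 = 33
  bin 3: 21 + 9 + 5 = 35
  bin 4: 21 + 7 + 7 = 35
  bin 5: 10 + 10 + 8 + 7 = 35
Every load is within 35, so 5 bins suffice.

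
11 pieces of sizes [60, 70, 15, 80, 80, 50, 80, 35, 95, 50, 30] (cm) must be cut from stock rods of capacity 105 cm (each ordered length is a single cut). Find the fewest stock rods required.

7

Total = 95 + 80 + 80 + 80 + 70 + 60 + 50 + 50 + 35 + 30 + 15 = 645 cm.
Lower bound: ⌈645/105⌉ = 7 stock rods.
A packing using 7 stock rods:
  stock rod 1: 95 = 95
  stock rod 2: 80 + 15 = 95
  stock rod 3: 80 = 80
  stock rod 4: 80 = 80
  stock rod 5: 70 + 35 = 105
  stock rod 6: 60 + 30 = 90
  stock rod 7: 50 + 50 = 100
This matches the lower bound, so 7 is optimal.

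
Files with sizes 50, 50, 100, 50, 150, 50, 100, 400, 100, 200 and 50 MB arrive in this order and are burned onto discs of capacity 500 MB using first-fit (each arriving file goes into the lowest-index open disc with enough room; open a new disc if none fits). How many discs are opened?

  50 → disc 1 (new)  [load 50/500]
  50 → disc 1  [load 100/500]
  100 → disc 1  [load 200/500]
  50 → disc 1  [load 250/500]
  150 → disc 1  [load 400/500]
  50 → disc 1  [load 450/500]
  100 → disc 2 (new)  [load 100/500]
  400 → disc 2  [load 500/500]
  100 → disc 3 (new)  [load 100/500]
  200 → disc 3  [load 300/500]
  50 → disc 1  [load 500/500]
3 discs opened.

3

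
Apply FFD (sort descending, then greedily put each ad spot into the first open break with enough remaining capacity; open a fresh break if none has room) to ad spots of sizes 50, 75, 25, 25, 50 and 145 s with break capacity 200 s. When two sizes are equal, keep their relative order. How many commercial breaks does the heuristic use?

2

Sorted descending: 145, 75, 50, 50, 25, 25.
  145 → break 1 (new)  [load 145/200]
  75 → break 2 (new)  [load 75/200]
  50 → break 1  [load 195/200]
  50 → break 2  [load 125/200]
  25 → break 2  [load 150/200]
  25 → break 2  [load 175/200]
2 commercial breaks opened.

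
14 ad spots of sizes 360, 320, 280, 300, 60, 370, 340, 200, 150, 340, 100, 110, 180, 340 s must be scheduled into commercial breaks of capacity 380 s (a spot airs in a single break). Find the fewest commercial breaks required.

10

Total = 370 + 360 + 340 + 340 + 340 + 320 + 300 + 280 + 200 + 180 + 150 + 110 + 100 + 60 = 3450 s.
Lower bound: ⌈3450/380⌉ = 10 commercial breaks.
A packing using 10 commercial breaks:
  break 1: 370 = 370
  break 2: 360 = 360
  break 3: 340 = 340
  break 4: 340 = 340
  break 5: 340 = 340
  break 6: 320 + 60 = 380
  break 7: 300 = 300
  break 8: 280 + 100 = 380
  break 9: 200 + 180 = 380
  break 10: 150 + 110 = 260
This matches the lower bound, so 10 is optimal.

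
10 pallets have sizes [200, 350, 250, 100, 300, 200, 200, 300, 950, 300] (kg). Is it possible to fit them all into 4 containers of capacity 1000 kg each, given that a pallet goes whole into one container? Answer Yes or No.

A valid assignment using 4 containers:
  container 1: 950 = 950
  container 2: 350 + 300 + 300 = 950
  container 3: 300 + 250 + 200 + 200 = 950
  container 4: 200 + 100 = 300
Every load is within 1000 kg, so 4 containers suffice.

Yes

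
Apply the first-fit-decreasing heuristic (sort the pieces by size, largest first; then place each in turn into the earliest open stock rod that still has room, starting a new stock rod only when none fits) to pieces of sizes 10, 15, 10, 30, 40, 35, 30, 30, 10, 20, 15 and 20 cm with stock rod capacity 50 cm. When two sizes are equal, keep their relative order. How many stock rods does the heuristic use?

6

Sorted descending: 40, 35, 30, 30, 30, 20, 20, 15, 15, 10, 10, 10.
  40 → stock rod 1 (new)  [load 40/50]
  35 → stock rod 2 (new)  [load 35/50]
  30 → stock rod 3 (new)  [load 30/50]
  30 → stock rod 4 (new)  [load 30/50]
  30 → stock rod 5 (new)  [load 30/50]
  20 → stock rod 3  [load 50/50]
  20 → stock rod 4  [load 50/50]
  15 → stock rod 2  [load 50/50]
  15 → stock rod 5  [load 45/50]
  10 → stock rod 1  [load 50/50]
  10 → stock rod 6 (new)  [load 10/50]
  10 → stock rod 6  [load 20/50]
6 stock rods opened.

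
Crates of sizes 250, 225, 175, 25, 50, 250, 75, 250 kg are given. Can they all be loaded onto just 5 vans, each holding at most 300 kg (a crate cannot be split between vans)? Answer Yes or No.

A valid assignment using 5 vans:
  van 1: 250 + 50 = 300
  van 2: 250 + 25 = 275
  van 3: 250 = 250
  van 4: 225 + 75 = 300
  van 5: 175 = 175
Every load is within 300 kg, so 5 vans suffice.

Yes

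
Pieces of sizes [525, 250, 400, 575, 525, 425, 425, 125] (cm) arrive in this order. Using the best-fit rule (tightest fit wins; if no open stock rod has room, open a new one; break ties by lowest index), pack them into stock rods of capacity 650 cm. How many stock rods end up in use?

6

  525 → stock rod 1 (new)  [load 525/650]
  250 → stock rod 2 (new)  [load 250/650]
  400 → stock rod 2  [load 650/650]
  575 → stock rod 3 (new)  [load 575/650]
  525 → stock rod 4 (new)  [load 525/650]
  425 → stock rod 5 (new)  [load 425/650]
  425 → stock rod 6 (new)  [load 425/650]
  125 → stock rod 1  [load 650/650]
6 stock rods opened.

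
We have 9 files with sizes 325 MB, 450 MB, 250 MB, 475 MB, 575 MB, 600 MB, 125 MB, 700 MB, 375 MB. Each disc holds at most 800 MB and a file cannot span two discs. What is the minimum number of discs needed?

Total = 700 + 600 + 575 + 475 + 450 + 375 + 325 + 250 + 125 = 3875 MB.
Lower bound: ⌈3875/800⌉ = 5 discs.
A packing using 6 discs:
  disc 1: 700 = 700
  disc 2: 600 + 125 = 725
  disc 3: 575 = 575
  disc 4: 475 + 325 = 800
  disc 5: 450 + 250 = 700
  disc 6: 375 = 375
No arrangement into 5 discs stays within capacity, so 6 is optimal.

6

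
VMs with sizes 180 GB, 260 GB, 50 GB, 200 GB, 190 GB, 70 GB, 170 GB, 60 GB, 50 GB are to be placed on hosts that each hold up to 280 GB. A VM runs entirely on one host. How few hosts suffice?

Total = 260 + 200 + 190 + 180 + 170 + 70 + 60 + 50 + 50 = 1230 GB.
Lower bound: ⌈1230/280⌉ = 5 hosts.
A packing using 5 hosts:
  host 1: 260 = 260
  host 2: 200 + 70 = 270
  host 3: 190 + 60 = 250
  host 4: 180 + 50 + 50 = 280
  host 5: 170 = 170
This matches the lower bound, so 5 is optimal.

5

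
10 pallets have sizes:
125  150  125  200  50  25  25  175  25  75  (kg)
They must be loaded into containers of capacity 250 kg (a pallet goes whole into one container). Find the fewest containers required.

4

Total = 200 + 175 + 150 + 125 + 125 + 75 + 50 + 25 + 25 + 25 = 975 kg.
Lower bound: ⌈975/250⌉ = 4 containers.
A packing using 4 containers:
  container 1: 200 + 50 = 250
  container 2: 175 + 75 = 250
  container 3: 150 + 25 + 25 + 25 = 225
  container 4: 125 + 125 = 250
This matches the lower bound, so 4 is optimal.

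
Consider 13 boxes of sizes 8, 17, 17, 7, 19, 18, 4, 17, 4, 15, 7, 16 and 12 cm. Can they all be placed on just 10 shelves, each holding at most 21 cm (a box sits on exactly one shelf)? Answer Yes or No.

A valid assignment using 9 shelves:
  shelf 1: 19 = 19
  shelf 2: 18 = 18
  shelf 3: 17 + 4 = 21
  shelf 4: 17 + 4 = 21
  shelf 5: 17 = 17
  shelf 6: 16 = 16
  shelf 7: 15 = 15
  shelf 8: 12 + 8 = 20
  shelf 9: 7 + 7 = 14
That uses only 9 ≤ 10, so 10 shelves are enough.

Yes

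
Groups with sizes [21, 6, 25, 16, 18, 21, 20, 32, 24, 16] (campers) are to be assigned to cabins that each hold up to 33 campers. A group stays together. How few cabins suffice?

8

Total = 32 + 25 + 24 + 21 + 21 + 20 + 18 + 16 + 16 + 6 = 199 campers.
Lower bound: ⌈199/33⌉ = 7 cabins.
A packing using 8 cabins:
  cabin 1: 32 = 32
  cabin 2: 25 + 6 = 31
  cabin 3: 24 = 24
  cabin 4: 21 = 21
  cabin 5: 21 = 21
  cabin 6: 20 = 20
  cabin 7: 18 = 18
  cabin 8: 16 + 16 = 32
No arrangement into 7 cabins stays within capacity, so 8 is optimal.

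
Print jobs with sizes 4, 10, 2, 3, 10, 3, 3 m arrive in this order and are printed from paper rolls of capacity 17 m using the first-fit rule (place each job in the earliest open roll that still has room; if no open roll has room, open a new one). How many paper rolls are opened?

  4 → roll 1 (new)  [load 4/17]
  10 → roll 1  [load 14/17]
  2 → roll 1  [load 16/17]
  3 → roll 2 (new)  [load 3/17]
  10 → roll 2  [load 13/17]
  3 → roll 2  [load 16/17]
  3 → roll 3 (new)  [load 3/17]
3 paper rolls opened.

3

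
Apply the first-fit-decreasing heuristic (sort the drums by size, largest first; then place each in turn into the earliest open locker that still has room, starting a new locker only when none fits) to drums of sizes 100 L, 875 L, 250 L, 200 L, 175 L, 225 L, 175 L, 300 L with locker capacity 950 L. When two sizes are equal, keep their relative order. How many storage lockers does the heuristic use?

Sorted descending: 875, 300, 250, 225, 200, 175, 175, 100.
  875 → locker 1 (new)  [load 875/950]
  300 → locker 2 (new)  [load 300/950]
  250 → locker 2  [load 550/950]
  225 → locker 2  [load 775/950]
  200 → locker 3 (new)  [load 200/950]
  175 → locker 2  [load 950/950]
  175 → locker 3  [load 375/950]
  100 → locker 3  [load 475/950]
3 storage lockers opened.

3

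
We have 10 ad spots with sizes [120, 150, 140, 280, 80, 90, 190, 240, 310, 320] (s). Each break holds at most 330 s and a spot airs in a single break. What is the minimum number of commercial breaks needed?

7

Total = 320 + 310 + 280 + 240 + 190 + 150 + 140 + 120 + 90 + 80 = 1920 s.
Lower bound: ⌈1920/330⌉ = 6 commercial breaks.
A packing using 7 commercial breaks:
  break 1: 320 = 320
  break 2: 310 = 310
  break 3: 280 = 280
  break 4: 240 + 90 = 330
  break 5: 190 + 140 = 330
  break 6: 150 + 120 = 270
  break 7: 80 = 80
No arrangement into 6 commercial breaks stays within capacity, so 7 is optimal.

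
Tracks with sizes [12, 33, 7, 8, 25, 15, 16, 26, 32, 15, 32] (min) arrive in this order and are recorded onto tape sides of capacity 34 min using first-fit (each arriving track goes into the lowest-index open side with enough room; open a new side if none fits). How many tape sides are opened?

  12 → side 1 (new)  [load 12/34]
  33 → side 2 (new)  [load 33/34]
  7 → side 1  [load 19/34]
  8 → side 1  [load 27/34]
  25 → side 3 (new)  [load 25/34]
  15 → side 4 (new)  [load 15/34]
  16 → side 4  [load 31/34]
  26 → side 5 (new)  [load 26/34]
  32 → side 6 (new)  [load 32/34]
  15 → side 7 (new)  [load 15/34]
  32 → side 8 (new)  [load 32/34]
8 tape sides opened.

8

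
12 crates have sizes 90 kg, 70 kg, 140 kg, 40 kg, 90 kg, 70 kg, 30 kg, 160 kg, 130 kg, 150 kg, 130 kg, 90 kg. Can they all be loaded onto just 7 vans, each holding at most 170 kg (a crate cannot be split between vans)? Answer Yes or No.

Total = 1190 kg; ⌈1190/170⌉ = 7.
8 crates each exceed half the capacity and cannot share a van, forcing at least 8 vans.
At least 8 vans are required, but only 7 are allowed.

No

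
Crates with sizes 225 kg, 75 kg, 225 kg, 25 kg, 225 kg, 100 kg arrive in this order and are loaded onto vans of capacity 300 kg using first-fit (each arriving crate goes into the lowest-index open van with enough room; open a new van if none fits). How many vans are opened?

  225 → van 1 (new)  [load 225/300]
  75 → van 1  [load 300/300]
  225 → van 2 (new)  [load 225/300]
  25 → van 2  [load 250/300]
  225 → van 3 (new)  [load 225/300]
  100 → van 4 (new)  [load 100/300]
4 vans opened.

4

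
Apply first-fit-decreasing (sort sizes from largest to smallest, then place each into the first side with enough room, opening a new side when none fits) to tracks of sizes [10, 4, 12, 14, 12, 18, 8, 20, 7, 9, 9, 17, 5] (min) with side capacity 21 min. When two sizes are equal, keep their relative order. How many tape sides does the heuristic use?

Sorted descending: 20, 18, 17, 14, 12, 12, 10, 9, 9, 8, 7, 5, 4.
  20 → side 1 (new)  [load 20/21]
  18 → side 2 (new)  [load 18/21]
  17 → side 3 (new)  [load 17/21]
  14 → side 4 (new)  [load 14/21]
  12 → side 5 (new)  [load 12/21]
  12 → side 6 (new)  [load 12/21]
  10 → side 7 (new)  [load 10/21]
  9 → side 5  [load 21/21]
  9 → side 6  [load 21/21]
  8 → side 7  [load 18/21]
  7 → side 4  [load 21/21]
  5 → side 8 (new)  [load 5/21]
  4 → side 3  [load 21/21]
8 tape sides opened.

8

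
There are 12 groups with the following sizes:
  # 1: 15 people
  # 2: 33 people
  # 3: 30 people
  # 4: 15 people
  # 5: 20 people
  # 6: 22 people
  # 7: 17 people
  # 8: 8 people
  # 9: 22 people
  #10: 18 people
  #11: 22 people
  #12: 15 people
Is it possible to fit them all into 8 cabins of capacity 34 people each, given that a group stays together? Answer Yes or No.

No

Total = 237 people; ⌈237/34⌉ = 7.
The bound of 7 does not rule out 8, but exhaustive search shows no assignment into 8 cabins of capacity 34 people exists — the minimum is 9.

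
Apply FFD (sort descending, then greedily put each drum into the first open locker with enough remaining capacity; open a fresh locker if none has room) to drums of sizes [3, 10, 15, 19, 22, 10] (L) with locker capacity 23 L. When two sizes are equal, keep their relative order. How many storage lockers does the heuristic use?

4

Sorted descending: 22, 19, 15, 10, 10, 3.
  22 → locker 1 (new)  [load 22/23]
  19 → locker 2 (new)  [load 19/23]
  15 → locker 3 (new)  [load 15/23]
  10 → locker 4 (new)  [load 10/23]
  10 → locker 4  [load 20/23]
  3 → locker 2  [load 22/23]
4 storage lockers opened.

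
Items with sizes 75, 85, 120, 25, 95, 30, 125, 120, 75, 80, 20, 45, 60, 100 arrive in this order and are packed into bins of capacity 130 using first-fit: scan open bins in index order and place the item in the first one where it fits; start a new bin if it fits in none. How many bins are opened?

  75 → bin 1 (new)  [load 75/130]
  85 → bin 2 (new)  [load 85/130]
  120 → bin 3 (new)  [load 120/130]
  25 → bin 1  [load 100/130]
  95 → bin 4 (new)  [load 95/130]
  30 → bin 1  [load 130/130]
  125 → bin 5 (new)  [load 125/130]
  120 → bin 6 (new)  [load 120/130]
  75 → bin 7 (new)  [load 75/130]
  80 → bin 8 (new)  [load 80/130]
  20 → bin 2  [load 105/130]
  45 → bin 7  [load 120/130]
  60 → bin 9 (new)  [load 60/130]
  100 → bin 10 (new)  [load 100/130]
10 bins opened.

10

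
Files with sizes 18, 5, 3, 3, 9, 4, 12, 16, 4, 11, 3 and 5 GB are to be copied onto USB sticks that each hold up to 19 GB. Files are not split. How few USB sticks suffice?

5

Total = 18 + 16 + 12 + 11 + 9 + 5 + 5 + 4 + 4 + 3 + 3 + 3 = 93 GB.
Lower bound: ⌈93/19⌉ = 5 USB sticks.
A packing using 5 USB sticks:
  USB stick 1: 18 = 18
  USB stick 2: 16 + 3 = 19
  USB stick 3: 12 + 4 + 3 = 19
  USB stick 4: 11 + 5 + 3 = 19
  USB stick 5: 9 + 5 + 4 = 18
This matches the lower bound, so 5 is optimal.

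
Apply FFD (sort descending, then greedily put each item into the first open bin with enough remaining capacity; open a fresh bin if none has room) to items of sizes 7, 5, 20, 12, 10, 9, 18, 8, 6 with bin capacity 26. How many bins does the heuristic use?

4

Sorted descending: 20, 18, 12, 10, 9, 8, 7, 6, 5.
  20 → bin 1 (new)  [load 20/26]
  18 → bin 2 (new)  [load 18/26]
  12 → bin 3 (new)  [load 12/26]
  10 → bin 3  [load 22/26]
  9 → bin 4 (new)  [load 9/26]
  8 → bin 2  [load 26/26]
  7 → bin 4  [load 16/26]
  6 → bin 1  [load 26/26]
  5 → bin 4  [load 21/26]
4 bins opened.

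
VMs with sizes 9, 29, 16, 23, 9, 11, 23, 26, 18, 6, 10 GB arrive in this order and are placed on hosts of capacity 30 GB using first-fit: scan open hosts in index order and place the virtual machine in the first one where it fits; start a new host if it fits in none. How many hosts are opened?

  9 → host 1 (new)  [load 9/30]
  29 → host 2 (new)  [load 29/30]
  16 → host 1  [load 25/30]
  23 → host 3 (new)  [load 23/30]
  9 → host 4 (new)  [load 9/30]
  11 → host 4  [load 20/30]
  23 → host 5 (new)  [load 23/30]
  26 → host 6 (new)  [load 26/30]
  18 → host 7 (new)  [load 18/30]
  6 → host 3  [load 29/30]
  10 → host 4  [load 30/30]
7 hosts opened.

7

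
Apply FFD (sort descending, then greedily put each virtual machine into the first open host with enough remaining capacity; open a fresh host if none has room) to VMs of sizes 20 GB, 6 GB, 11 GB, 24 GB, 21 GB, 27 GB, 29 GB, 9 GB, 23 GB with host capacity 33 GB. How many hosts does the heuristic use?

6

Sorted descending: 29, 27, 24, 23, 21, 20, 11, 9, 6.
  29 → host 1 (new)  [load 29/33]
  27 → host 2 (new)  [load 27/33]
  24 → host 3 (new)  [load 24/33]
  23 → host 4 (new)  [load 23/33]
  21 → host 5 (new)  [load 21/33]
  20 → host 6 (new)  [load 20/33]
  11 → host 5  [load 32/33]
  9 → host 3  [load 33/33]
  6 → host 2  [load 33/33]
6 hosts opened.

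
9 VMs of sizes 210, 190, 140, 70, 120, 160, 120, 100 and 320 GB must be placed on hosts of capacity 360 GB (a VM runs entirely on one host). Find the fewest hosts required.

5

Total = 320 + 210 + 190 + 160 + 140 + 120 + 120 + 100 + 70 = 1430 GB.
Lower bound: ⌈1430/360⌉ = 4 hosts.
A packing using 5 hosts:
  host 1: 320 = 320
  host 2: 210 + 140 = 350
  host 3: 190 + 160 = 350
  host 4: 120 + 120 + 100 = 340
  host 5: 70 = 70
No arrangement into 4 hosts stays within capacity, so 5 is optimal.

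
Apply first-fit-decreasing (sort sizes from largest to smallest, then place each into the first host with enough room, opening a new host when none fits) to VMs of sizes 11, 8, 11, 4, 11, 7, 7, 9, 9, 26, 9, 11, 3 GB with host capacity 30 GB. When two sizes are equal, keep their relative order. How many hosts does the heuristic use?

5

Sorted descending: 26, 11, 11, 11, 11, 9, 9, 9, 8, 7, 7, 4, 3.
  26 → host 1 (new)  [load 26/30]
  11 → host 2 (new)  [load 11/30]
  11 → host 2  [load 22/30]
  11 → host 3 (new)  [load 11/30]
  11 → host 3  [load 22/30]
  9 → host 4 (new)  [load 9/30]
  9 → host 4  [load 18/30]
  9 → host 4  [load 27/30]
  8 → host 2  [load 30/30]
  7 → host 3  [load 29/30]
  7 → host 5 (new)  [load 7/30]
  4 → host 1  [load 30/30]
  3 → host 4  [load 30/30]
5 hosts opened.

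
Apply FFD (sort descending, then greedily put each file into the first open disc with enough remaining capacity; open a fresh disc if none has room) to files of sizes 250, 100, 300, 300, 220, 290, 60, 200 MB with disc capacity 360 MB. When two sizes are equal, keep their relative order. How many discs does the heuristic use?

Sorted descending: 300, 300, 290, 250, 220, 200, 100, 60.
  300 → disc 1 (new)  [load 300/360]
  300 → disc 2 (new)  [load 300/360]
  290 → disc 3 (new)  [load 290/360]
  250 → disc 4 (new)  [load 250/360]
  220 → disc 5 (new)  [load 220/360]
  200 → disc 6 (new)  [load 200/360]
  100 → disc 4  [load 350/360]
  60 → disc 1  [load 360/360]
6 discs opened.

6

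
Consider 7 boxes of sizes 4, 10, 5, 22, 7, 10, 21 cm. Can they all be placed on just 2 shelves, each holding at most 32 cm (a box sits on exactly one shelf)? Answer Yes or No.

Total = 79 cm; ⌈79/32⌉ = 3.
At least 3 shelves are required, but only 2 are allowed.

No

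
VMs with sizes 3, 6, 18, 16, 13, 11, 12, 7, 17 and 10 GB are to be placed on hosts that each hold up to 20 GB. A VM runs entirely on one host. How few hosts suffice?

7

Total = 18 + 17 + 16 + 13 + 12 + 11 + 10 + 7 + 6 + 3 = 113 GB.
Lower bound: ⌈113/20⌉ = 6 hosts.
A packing using 7 hosts:
  host 1: 18 = 18
  host 2: 17 + 3 = 20
  host 3: 16 = 16
  host 4: 13 + 7 = 20
  host 5: 12 + 6 = 18
  host 6: 11 = 11
  host 7: 10 = 10
No arrangement into 6 hosts stays within capacity, so 7 is optimal.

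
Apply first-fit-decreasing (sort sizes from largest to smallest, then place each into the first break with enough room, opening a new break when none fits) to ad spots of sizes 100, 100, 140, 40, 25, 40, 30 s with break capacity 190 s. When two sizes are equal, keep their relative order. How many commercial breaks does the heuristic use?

3

Sorted descending: 140, 100, 100, 40, 40, 30, 25.
  140 → break 1 (new)  [load 140/190]
  100 → break 2 (new)  [load 100/190]
  100 → break 3 (new)  [load 100/190]
  40 → break 1  [load 180/190]
  40 → break 2  [load 140/190]
  30 → break 2  [load 170/190]
  25 → break 3  [load 125/190]
3 commercial breaks opened.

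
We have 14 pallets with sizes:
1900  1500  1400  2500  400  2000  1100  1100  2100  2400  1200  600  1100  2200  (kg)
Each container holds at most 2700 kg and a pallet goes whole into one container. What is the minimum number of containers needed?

Total = 2500 + 2400 + 2200 + 2100 + 2000 + 1900 + 1500 + 1400 + 1200 + 1100 + 1100 + 1100 + 600 + 400 = 21500 kg.
Lower bound: ⌈21500/2700⌉ = 8 containers.
A packing using 9 containers:
  container 1: 2500 = 2500
  container 2: 2400 = 2400
  container 3: 2200 + 400 = 2600
  container 4: 2100 + 600 = 2700
  container 5: 2000 = 2000
  container 6: 1900 = 1900
  container 7: 1500 + 1200 = 2700
  container 8: 1400 + 1100 = 2500
  container 9: 1100 + 1100 = 2200
No arrangement into 8 containers stays within capacity, so 9 is optimal.

9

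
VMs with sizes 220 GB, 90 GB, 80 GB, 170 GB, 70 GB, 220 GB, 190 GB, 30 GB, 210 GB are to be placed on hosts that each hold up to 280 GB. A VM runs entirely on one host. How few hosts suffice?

5

Total = 220 + 220 + 210 + 190 + 170 + 90 + 80 + 70 + 30 = 1280 GB.
Lower bound: ⌈1280/280⌉ = 5 hosts.
A packing using 5 hosts:
  host 1: 220 + 30 = 250
  host 2: 220 = 220
  host 3: 210 + 70 = 280
  host 4: 190 + 90 = 280
  host 5: 170 + 80 = 250
This matches the lower bound, so 5 is optimal.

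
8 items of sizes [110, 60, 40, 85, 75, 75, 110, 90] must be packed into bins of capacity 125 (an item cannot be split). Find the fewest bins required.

7

Total = 110 + 110 + 90 + 85 + 75 + 75 + 60 + 40 = 645.
Lower bound: ⌈645/125⌉ = 6 bins.
A packing using 7 bins:
  bin 1: 110 = 110
  bin 2: 110 = 110
  bin 3: 90 = 90
  bin 4: 85 + 40 = 125
  bin 5: 75 = 75
  bin 6: 75 = 75
  bin 7: 60 = 60
No arrangement into 6 bins stays within capacity, so 7 is optimal.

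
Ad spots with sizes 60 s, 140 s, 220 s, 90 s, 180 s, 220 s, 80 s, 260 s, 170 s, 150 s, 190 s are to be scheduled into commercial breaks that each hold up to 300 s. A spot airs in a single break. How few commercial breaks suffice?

Total = 260 + 220 + 220 + 190 + 180 + 170 + 150 + 140 + 90 + 80 + 60 = 1760 s.
Lower bound: ⌈1760/300⌉ = 6 commercial breaks.
A packing using 7 commercial breaks:
  break 1: 260 = 260
  break 2: 220 + 80 = 300
  break 3: 220 + 60 = 280
  break 4: 190 + 90 = 280
  break 5: 180 = 180
  break 6: 170 = 170
  break 7: 150 + 140 = 290
No arrangement into 6 commercial breaks stays within capacity, so 7 is optimal.

7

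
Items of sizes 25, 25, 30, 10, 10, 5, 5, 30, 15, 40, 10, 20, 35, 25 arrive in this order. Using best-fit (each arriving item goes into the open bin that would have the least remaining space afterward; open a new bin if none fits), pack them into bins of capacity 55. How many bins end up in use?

6

  25 → bin 1 (new)  [load 25/55]
  25 → bin 1  [load 50/55]
  30 → bin 2 (new)  [load 30/55]
  10 → bin 2  [load 40/55]
  10 → bin 2  [load 50/55]
  5 → bin 1  [load 55/55]
  5 → bin 2  [load 55/55]
  30 → bin 3 (new)  [load 30/55]
  15 → bin 3  [load 45/55]
  40 → bin 4 (new)  [load 40/55]
  10 → bin 3  [load 55/55]
  20 → bin 5 (new)  [load 20/55]
  35 → bin 5  [load 55/55]
  25 → bin 6 (new)  [load 25/55]
6 bins opened.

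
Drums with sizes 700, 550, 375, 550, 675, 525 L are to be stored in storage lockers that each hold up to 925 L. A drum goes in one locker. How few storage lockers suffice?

5

Total = 700 + 675 + 550 + 550 + 525 + 375 = 3375 L.
Lower bound: ⌈3375/925⌉ = 4 storage lockers.
Also, 5 drums each exceed 925/2 L, and no two of those can share a locker, so at least 5 storage lockers are needed.
A packing using 5 storage lockers:
  locker 1: 700 = 700
  locker 2: 675 = 675
  locker 3: 550 + 375 = 925
  locker 4: 550 = 550
  locker 5: 525 = 525
This matches the lower bound, so 5 is optimal.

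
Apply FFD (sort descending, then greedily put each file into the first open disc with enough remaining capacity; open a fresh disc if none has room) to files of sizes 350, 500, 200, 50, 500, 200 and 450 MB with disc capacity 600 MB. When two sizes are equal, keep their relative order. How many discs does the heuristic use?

Sorted descending: 500, 500, 450, 350, 200, 200, 50.
  500 → disc 1 (new)  [load 500/600]
  500 → disc 2 (new)  [load 500/600]
  450 → disc 3 (new)  [load 450/600]
  350 → disc 4 (new)  [load 350/600]
  200 → disc 4  [load 550/600]
  200 → disc 5 (new)  [load 200/600]
  50 → disc 1  [load 550/600]
5 discs opened.

5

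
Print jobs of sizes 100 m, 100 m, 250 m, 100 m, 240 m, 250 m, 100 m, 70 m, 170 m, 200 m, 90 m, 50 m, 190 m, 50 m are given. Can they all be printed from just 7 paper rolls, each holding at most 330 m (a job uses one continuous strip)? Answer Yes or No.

Yes

A valid assignment using 7 paper rolls:
  roll 1: 250 + 70 = 320
  roll 2: 250 + 50 = 300
  roll 3: 240 + 90 = 330
  roll 4: 200 + 100 = 300
  roll 5: 190 + 100 = 290
  roll 6: 170 + 100 + 50 = 320
  roll 7: 100 = 100
Every load is within 330 m, so 7 paper rolls suffice.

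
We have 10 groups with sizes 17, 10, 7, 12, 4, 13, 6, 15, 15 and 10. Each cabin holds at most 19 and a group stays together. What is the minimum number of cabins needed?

7

Total = 17 + 15 + 15 + 13 + 12 + 10 + 10 + 7 + 6 + 4 = 109.
Lower bound: ⌈109/19⌉ = 6 cabins.
Also, 7 groups each exceed 19/2, and no two of those can share a cabin, so at least 7 cabins are needed.
A packing using 7 cabins:
  cabin 1: 17 = 17
  cabin 2: 15 + 4 = 19
  cabin 3: 15 = 15
  cabin 4: 13 + 6 = 19
  cabin 5: 12 + 7 = 19
  cabin 6: 10 = 10
  cabin 7: 10 = 10
This matches the lower bound, so 7 is optimal.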